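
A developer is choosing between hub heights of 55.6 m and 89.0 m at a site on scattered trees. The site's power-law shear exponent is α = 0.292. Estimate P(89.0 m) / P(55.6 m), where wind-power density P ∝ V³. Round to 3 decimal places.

1.510

Speed ratio: V_B/V_A = (z_B/z_A)^α = (89.0/55.6)^0.292 = (1.6007)^0.292 = 1.14726
Power-density ratio: P_B/P_A = (V_B/V_A)³ = (1.14726)³ = 1.51001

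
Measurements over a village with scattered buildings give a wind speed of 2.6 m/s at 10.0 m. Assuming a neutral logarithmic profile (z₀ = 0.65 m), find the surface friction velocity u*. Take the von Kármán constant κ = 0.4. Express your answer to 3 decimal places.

Log law: V(z) = (u*/κ) · ln(z/z₀) ⇒ u* = κ · V / ln(z/z₀)
u* = 0.4 × 2.6 / ln(10.0/0.65) = 0.4 × 2.6 / 2.7334
   = 1.0400 / 2.7334 = 0.3805 m/s

u* ≈ 0.380 m/s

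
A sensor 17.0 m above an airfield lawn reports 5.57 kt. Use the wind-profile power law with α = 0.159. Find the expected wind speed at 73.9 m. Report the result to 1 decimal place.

Power-law profile: V₂ = V₁ · (z₂/z₁)^α
V₂ = 5.57 × (73.9/17.0)^0.159 = 5.57 × (4.3471)^0.159
    = 5.57 × 1.2632 = 7.0360 kt

7.0 kt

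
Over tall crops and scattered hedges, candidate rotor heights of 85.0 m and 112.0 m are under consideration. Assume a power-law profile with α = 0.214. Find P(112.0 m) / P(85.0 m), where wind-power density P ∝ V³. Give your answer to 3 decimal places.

Speed ratio: V_B/V_A = (z_B/z_A)^α = (112.0/85.0)^0.214 = (1.3176)^0.214 = 1.06081
Power-density ratio: P_B/P_A = (V_B/V_A)³ = (1.06081)³ = 1.19374

1.194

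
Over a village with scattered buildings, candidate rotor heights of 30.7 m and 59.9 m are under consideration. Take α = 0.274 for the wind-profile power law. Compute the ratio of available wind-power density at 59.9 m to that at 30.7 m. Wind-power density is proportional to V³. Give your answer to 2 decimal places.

1.73

Speed ratio: V_B/V_A = (z_B/z_A)^α = (59.9/30.7)^0.274 = (1.9511)^0.274 = 1.20099
Power-density ratio: P_B/P_A = (V_B/V_A)³ = (1.20099)³ = 1.73228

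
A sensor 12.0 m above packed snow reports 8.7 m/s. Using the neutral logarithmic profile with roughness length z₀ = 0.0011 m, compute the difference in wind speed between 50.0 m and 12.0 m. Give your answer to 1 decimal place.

1.3 m/s

Log law: V₂ = V₁ · ln(z₂/z₀)/ln(z₁/z₀) = 8.7 × 10.7245/9.2974 = 10.0354 m/s
ΔV = 10.0354 − 8.7 = 1.3354 m/s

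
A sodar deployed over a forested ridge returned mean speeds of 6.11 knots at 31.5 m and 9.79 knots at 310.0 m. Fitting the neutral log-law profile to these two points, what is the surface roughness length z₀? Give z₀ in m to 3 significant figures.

z₀ ≈ 0.707 m

Log law: V(z) ∝ ln(z/z₀). With r = V₁/V₂ = 6.11/9.79 = 0.62411,
r · ln(z₂/z₀) = ln(z₁/z₀) ⇒ ln z₀ = (ln z₁ − r·ln z₂)/(1 − r)
ln z₀ = (3.44999 − 0.62411×5.73657) / 0.37589 = -0.3465
z₀ = exp(-0.3465) = 0.7072 m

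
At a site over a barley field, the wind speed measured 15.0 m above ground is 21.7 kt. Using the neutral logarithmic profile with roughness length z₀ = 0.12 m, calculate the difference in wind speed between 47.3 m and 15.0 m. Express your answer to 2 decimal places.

Log law: V₂ = V₁ · ln(z₂/z₀)/ln(z₁/z₀) = 21.7 × 5.9768/4.8283 = 26.8616 kt
ΔV = 26.8616 − 21.7 = 5.1616 kt

5.16 kt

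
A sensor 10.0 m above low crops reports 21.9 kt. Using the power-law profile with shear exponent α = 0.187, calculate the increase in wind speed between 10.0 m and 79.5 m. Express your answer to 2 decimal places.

10.37 kt

Power law: V₂ = V₁ · (z₂/z₁)^α = 21.9 × (7.9500)^0.187 = 32.2710 kt
ΔV = 32.2710 − 21.9 = 10.3710 kt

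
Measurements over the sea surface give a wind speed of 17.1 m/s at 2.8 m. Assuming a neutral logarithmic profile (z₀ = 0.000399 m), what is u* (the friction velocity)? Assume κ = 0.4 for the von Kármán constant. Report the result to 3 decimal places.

Log law: V(z) = (u*/κ) · ln(z/z₀) ⇒ u* = κ · V / ln(z/z₀)
u* = 0.4 × 17.1 / ln(2.8/0.000399) = 0.4 × 17.1 / 8.8562
   = 6.8400 / 8.8562 = 0.7723 m/s

u* ≈ 0.772 m/s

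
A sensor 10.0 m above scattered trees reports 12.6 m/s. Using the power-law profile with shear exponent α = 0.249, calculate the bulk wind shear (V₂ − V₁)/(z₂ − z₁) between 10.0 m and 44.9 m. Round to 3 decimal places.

Power law: V₂ = V₁ · (z₂/z₁)^α = 12.6 × (4.4900)^0.249 = 18.3139 m/s
ΔV/Δz = (18.3139 − 12.6)/(44.9 − 10.0) = 5.7139/34.9000 = 0.16372 m/s/m

0.164 m/s/m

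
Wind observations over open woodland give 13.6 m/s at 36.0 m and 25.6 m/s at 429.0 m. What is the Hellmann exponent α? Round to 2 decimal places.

Power law: V₂/V₁ = (z₂/z₁)^α ⇒ α = ln(V₂/V₁) / ln(z₂/z₁)
α = ln(25.6/13.6) / ln(429.0/36.0) = ln(1.8824) / ln(11.9167)
  = 0.63252 / 2.47794 = 0.25526

α ≈ 0.26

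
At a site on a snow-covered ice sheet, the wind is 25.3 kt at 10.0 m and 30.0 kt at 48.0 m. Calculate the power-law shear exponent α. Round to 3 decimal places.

Power law: V₂/V₁ = (z₂/z₁)^α ⇒ α = ln(V₂/V₁) / ln(z₂/z₁)
α = ln(30.0/25.3) / ln(48.0/10.0) = ln(1.1858) / ln(4.8000)
  = 0.17039 / 1.56862 = 0.10863

α ≈ 0.109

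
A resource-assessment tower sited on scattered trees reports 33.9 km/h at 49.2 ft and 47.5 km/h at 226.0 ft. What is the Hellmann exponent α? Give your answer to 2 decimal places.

α ≈ 0.22

Power law: V₂/V₁ = (z₂/z₁)^α ⇒ α = ln(V₂/V₁) / ln(z₂/z₁)
α = ln(47.5/33.9) / ln(226.0/49.2) = ln(1.4012) / ln(4.5935)
  = 0.33731 / 1.52464 = 0.22124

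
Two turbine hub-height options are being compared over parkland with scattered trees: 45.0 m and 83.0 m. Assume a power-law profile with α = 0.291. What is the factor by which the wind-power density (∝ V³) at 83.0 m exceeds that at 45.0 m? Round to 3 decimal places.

1.706

Speed ratio: V_B/V_A = (z_B/z_A)^α = (83.0/45.0)^0.291 = (1.8444)^0.291 = 1.19500
Power-density ratio: P_B/P_A = (V_B/V_A)³ = (1.19500)³ = 1.70648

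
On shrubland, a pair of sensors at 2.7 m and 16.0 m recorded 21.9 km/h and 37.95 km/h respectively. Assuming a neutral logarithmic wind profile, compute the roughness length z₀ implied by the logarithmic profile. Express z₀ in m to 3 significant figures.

z₀ ≈ 0.238 m

Log law: V(z) ∝ ln(z/z₀). With r = V₁/V₂ = 21.9/37.95 = 0.57708,
r · ln(z₂/z₀) = ln(z₁/z₀) ⇒ ln z₀ = (ln z₁ − r·ln z₂)/(1 − r)
ln z₀ = (0.99325 − 0.57708×2.77259) / 0.42292 = -1.4346
z₀ = exp(-1.4346) = 0.2382 m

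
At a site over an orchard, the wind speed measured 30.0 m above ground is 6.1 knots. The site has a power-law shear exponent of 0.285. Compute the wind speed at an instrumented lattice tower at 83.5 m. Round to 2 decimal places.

8.17 knots

Power-law profile: V₂ = V₁ · (z₂/z₁)^α
V₂ = 6.1 × (83.5/30.0)^0.285 = 6.1 × (2.7833)^0.285
    = 6.1 × 1.3388 = 8.1664 knots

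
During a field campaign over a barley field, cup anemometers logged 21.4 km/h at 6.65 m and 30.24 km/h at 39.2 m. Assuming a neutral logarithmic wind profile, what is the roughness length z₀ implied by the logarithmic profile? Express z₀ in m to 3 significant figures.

z₀ ≈ 0.0907 m

Log law: V(z) ∝ ln(z/z₀). With r = V₁/V₂ = 21.4/30.24 = 0.70767,
r · ln(z₂/z₀) = ln(z₁/z₀) ⇒ ln z₀ = (ln z₁ − r·ln z₂)/(1 − r)
ln z₀ = (1.89462 − 0.70767×3.66868) / 0.29233 = -2.4001
z₀ = exp(-2.4001) = 0.09071 m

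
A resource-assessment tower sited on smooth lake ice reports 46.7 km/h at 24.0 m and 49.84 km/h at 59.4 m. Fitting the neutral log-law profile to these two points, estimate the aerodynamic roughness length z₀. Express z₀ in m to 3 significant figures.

Log law: V(z) ∝ ln(z/z₀). With r = V₁/V₂ = 46.7/49.84 = 0.93700,
r · ln(z₂/z₀) = ln(z₁/z₀) ⇒ ln z₀ = (ln z₁ − r·ln z₂)/(1 − r)
ln z₀ = (3.17805 − 0.93700×4.08429) / 0.06300 = -10.3001
z₀ = exp(-10.3001) = 0.00003363 m

z₀ ≈ 0.0000336 m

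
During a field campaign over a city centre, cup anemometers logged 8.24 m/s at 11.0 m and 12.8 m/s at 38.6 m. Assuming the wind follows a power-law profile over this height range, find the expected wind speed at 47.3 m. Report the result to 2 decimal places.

13.75 m/s

First find α: α = ln(V₂/V₁)/ln(z₂/z₁) = ln(12.8/8.24)/ln(38.6/11.0) = 0.44044/1.25536 = 0.3509
Extrapolate from 38.6 m to 47.3 m: V₃ = 12.8 × (47.3/38.6)^0.3509 = 12.8 × 1.0739 = 13.7461 m/s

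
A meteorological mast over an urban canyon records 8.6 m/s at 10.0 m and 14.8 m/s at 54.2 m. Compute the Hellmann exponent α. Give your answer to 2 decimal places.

Power law: V₂/V₁ = (z₂/z₁)^α ⇒ α = ln(V₂/V₁) / ln(z₂/z₁)
α = ln(14.8/8.6) / ln(54.2/10.0) = ln(1.7209) / ln(5.4200)
  = 0.54286 / 1.69010 = 0.32120

α ≈ 0.32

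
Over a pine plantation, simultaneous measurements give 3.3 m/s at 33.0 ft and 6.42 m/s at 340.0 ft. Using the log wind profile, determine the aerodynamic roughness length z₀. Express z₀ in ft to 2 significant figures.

z₀ ≈ 2.8 ft

Log law: V(z) ∝ ln(z/z₀). With r = V₁/V₂ = 3.3/6.42 = 0.51402,
r · ln(z₂/z₀) = ln(z₁/z₀) ⇒ ln z₀ = (ln z₁ − r·ln z₂)/(1 − r)
ln z₀ = (3.49651 − 0.51402×5.82895) / 0.48598 = 1.0295
z₀ = exp(1.0295) = 2.800 ft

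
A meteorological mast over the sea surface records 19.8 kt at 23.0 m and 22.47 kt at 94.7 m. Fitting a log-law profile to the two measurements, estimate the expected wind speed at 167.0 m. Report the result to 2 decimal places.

Log law: V ∝ ln(z/z₀). From the pair, with r = V₁/V₂ = 0.88117,
ln z₀ = (ln z₁ − r·ln z₂)/(1 − r) = (3.1355 − 0.88117×4.5507)/0.11883 = -7.3594 → z₀ = 0.0006366 m
V₃ = V₁ · ln(z₃/z₀)/ln(z₁/z₀) = 19.8 × 12.4774/10.4949 = 23.5402 kt

23.54 kt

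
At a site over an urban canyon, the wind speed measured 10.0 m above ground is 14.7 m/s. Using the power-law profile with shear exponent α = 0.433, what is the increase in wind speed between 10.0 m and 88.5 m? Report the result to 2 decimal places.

23.09 m/s

Power law: V₂ = V₁ · (z₂/z₁)^α = 14.7 × (8.8500)^0.433 = 37.7871 m/s
ΔV = 37.7871 − 14.7 = 23.0871 m/s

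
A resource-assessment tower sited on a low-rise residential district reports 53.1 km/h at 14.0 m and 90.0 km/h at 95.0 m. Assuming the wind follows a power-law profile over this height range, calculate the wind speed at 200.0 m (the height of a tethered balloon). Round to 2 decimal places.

First find α: α = ln(V₂/V₁)/ln(z₂/z₁) = ln(90.0/53.1)/ln(95.0/14.0) = 0.52763/1.91482 = 0.2756
Extrapolate from 95.0 m to 200.0 m: V₃ = 90.0 × (200.0/95.0)^0.2756 = 90.0 × 1.2277 = 110.4919 km/h

110.49 km/h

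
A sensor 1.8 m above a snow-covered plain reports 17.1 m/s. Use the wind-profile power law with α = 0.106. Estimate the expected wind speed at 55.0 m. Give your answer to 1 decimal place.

Power-law profile: V₂ = V₁ · (z₂/z₁)^α
V₂ = 17.1 × (55.0/1.8)^0.106 = 17.1 × (30.5556)^0.106
    = 17.1 × 1.4369 = 24.5706 m/s

24.6 m/s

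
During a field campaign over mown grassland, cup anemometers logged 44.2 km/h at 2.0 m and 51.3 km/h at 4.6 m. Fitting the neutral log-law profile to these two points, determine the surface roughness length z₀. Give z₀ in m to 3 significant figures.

Log law: V(z) ∝ ln(z/z₀). With r = V₁/V₂ = 44.2/51.3 = 0.86160,
r · ln(z₂/z₀) = ln(z₁/z₀) ⇒ ln z₀ = (ln z₁ − r·ln z₂)/(1 − r)
ln z₀ = (0.69315 − 0.86160×1.52606) / 0.13840 = -4.4920
z₀ = exp(-4.4920) = 0.01120 m

z₀ ≈ 0.0112 m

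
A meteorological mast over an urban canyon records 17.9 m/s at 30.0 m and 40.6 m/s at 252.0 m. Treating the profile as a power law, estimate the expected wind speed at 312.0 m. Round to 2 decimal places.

44.08 m/s

First find α: α = ln(V₂/V₁)/ln(z₂/z₁) = ln(40.6/17.9)/ln(252.0/30.0) = 0.81897/2.12823 = 0.3848
Extrapolate from 252.0 m to 312.0 m: V₃ = 40.6 × (312.0/252.0)^0.3848 = 40.6 × 1.0857 = 44.0777 m/s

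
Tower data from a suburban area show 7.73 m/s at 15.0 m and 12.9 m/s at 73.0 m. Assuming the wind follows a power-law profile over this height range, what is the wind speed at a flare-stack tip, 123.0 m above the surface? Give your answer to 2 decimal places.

First find α: α = ln(V₂/V₁)/ln(z₂/z₁) = ln(12.9/7.73)/ln(73.0/15.0) = 0.51212/1.58241 = 0.3236
Extrapolate from 73.0 m to 123.0 m: V₃ = 12.9 × (123.0/73.0)^0.3236 = 12.9 × 1.1839 = 15.2728 m/s

15.27 m/s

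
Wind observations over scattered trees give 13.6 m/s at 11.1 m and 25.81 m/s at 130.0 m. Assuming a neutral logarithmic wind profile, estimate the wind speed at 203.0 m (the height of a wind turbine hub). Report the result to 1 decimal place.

Log law: V ∝ ln(z/z₀). From the pair, with r = V₁/V₂ = 0.52693,
ln z₀ = (ln z₁ − r·ln z₂)/(1 − r) = (2.4069 − 0.52693×4.8675)/0.47307 = -0.3338 → z₀ = 0.7162 m
V₃ = V₁ · ln(z₃/z₀)/ln(z₁/z₀) = 13.6 × 5.6470/2.7407 = 28.0215 m/s

28.0 m/s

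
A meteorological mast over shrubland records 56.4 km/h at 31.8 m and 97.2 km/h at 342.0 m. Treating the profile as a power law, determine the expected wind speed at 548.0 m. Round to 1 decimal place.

108.3 km/h

First find α: α = ln(V₂/V₁)/ln(z₂/z₁) = ln(97.2/56.4)/ln(342.0/31.8) = 0.54430/2.37534 = 0.2291
Extrapolate from 342.0 m to 548.0 m: V₃ = 97.2 × (548.0/342.0)^0.2291 = 97.2 × 1.1141 = 108.2892 km/h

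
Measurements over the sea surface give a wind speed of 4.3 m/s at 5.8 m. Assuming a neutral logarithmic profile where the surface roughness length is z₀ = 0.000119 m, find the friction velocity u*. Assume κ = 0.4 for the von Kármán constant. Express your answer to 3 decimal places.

Log law: V(z) = (u*/κ) · ln(z/z₀) ⇒ u* = κ · V / ln(z/z₀)
u* = 0.4 × 4.3 / ln(5.8/0.000119) = 0.4 × 4.3 / 10.7942
   = 1.7200 / 10.7942 = 0.1593 m/s

u* ≈ 0.159 m/s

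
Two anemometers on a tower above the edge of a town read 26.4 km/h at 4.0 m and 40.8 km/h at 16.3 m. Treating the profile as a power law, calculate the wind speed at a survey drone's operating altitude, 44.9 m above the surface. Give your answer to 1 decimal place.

55.8 km/h

First find α: α = ln(V₂/V₁)/ln(z₂/z₁) = ln(40.8/26.4)/ln(16.3/4.0) = 0.43532/1.40487 = 0.3099
Extrapolate from 16.3 m to 44.9 m: V₃ = 40.8 × (44.9/16.3)^0.3099 = 40.8 × 1.3689 = 55.8494 km/h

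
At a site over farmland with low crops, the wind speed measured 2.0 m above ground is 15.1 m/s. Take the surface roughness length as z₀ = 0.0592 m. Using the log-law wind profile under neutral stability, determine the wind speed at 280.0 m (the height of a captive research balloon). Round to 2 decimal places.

36.30 m/s

Log law: V(z) ∝ ln(z/z₀), so V₂/V₁ = ln(z₂/z₀) / ln(z₁/z₀).
ln(280.0/0.0592) = 8.4616, ln(2.0/0.0592) = 3.5200
V₂ = 15.1 × 8.4616/3.5200 = 15.1 × 2.4039 = 36.2986 m/s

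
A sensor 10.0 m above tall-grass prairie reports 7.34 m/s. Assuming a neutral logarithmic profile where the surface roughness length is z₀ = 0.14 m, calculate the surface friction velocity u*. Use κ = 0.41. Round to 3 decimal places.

u* ≈ 0.705 m/s

Log law: V(z) = (u*/κ) · ln(z/z₀) ⇒ u* = κ · V / ln(z/z₀)
u* = 0.41 × 7.34 / ln(10.0/0.14) = 0.41 × 7.34 / 4.2687
   = 3.0094 / 4.2687 = 0.7050 m/s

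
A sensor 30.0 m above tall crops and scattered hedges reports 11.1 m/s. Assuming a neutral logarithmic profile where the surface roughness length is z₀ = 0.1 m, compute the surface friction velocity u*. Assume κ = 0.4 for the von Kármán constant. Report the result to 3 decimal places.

u* ≈ 0.778 m/s

Log law: V(z) = (u*/κ) · ln(z/z₀) ⇒ u* = κ · V / ln(z/z₀)
u* = 0.4 × 11.1 / ln(30.0/0.1) = 0.4 × 11.1 / 5.7038
   = 4.4400 / 5.7038 = 0.7784 m/s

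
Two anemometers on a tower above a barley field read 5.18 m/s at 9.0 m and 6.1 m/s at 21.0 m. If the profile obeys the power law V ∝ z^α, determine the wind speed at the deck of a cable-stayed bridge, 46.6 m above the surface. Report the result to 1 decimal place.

7.1 m/s

First find α: α = ln(V₂/V₁)/ln(z₂/z₁) = ln(6.1/5.18)/ln(21.0/9.0) = 0.16348/0.84730 = 0.1929
Extrapolate from 21.0 m to 46.6 m: V₃ = 6.1 × (46.6/21.0)^0.1929 = 6.1 × 1.1663 = 7.1141 m/s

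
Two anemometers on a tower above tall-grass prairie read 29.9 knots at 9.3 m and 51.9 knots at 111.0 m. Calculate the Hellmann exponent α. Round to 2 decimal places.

Power law: V₂/V₁ = (z₂/z₁)^α ⇒ α = ln(V₂/V₁) / ln(z₂/z₁)
α = ln(51.9/29.9) / ln(111.0/9.3) = ln(1.7358) / ln(11.9355)
  = 0.55146 / 2.47952 = 0.22241

α ≈ 0.22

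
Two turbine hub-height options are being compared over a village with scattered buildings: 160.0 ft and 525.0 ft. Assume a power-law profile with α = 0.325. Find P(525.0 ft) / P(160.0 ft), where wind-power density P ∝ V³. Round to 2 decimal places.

3.19

Speed ratio: V_B/V_A = (z_B/z_A)^α = (525.0/160.0)^0.325 = (3.2812)^0.325 = 1.47134
Power-density ratio: P_B/P_A = (V_B/V_A)³ = (1.47134)³ = 3.18521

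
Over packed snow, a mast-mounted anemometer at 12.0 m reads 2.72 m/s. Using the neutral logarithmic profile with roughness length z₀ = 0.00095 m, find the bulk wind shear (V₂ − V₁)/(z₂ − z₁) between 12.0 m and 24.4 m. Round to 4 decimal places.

0.0165 m/s/m

Log law: V₂ = V₁ · ln(z₂/z₀)/ln(z₁/z₀) = 2.72 × 10.1536/9.4440 = 2.9244 m/s
ΔV/Δz = (2.9244 − 2.72)/(24.4 − 12.0) = 0.2044/12.4000 = 0.01648 m/s/m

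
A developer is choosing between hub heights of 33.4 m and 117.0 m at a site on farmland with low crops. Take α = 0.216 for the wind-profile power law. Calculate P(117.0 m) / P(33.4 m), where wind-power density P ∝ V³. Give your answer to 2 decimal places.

2.25

Speed ratio: V_B/V_A = (z_B/z_A)^α = (117.0/33.4)^0.216 = (3.5030)^0.216 = 1.31099
Power-density ratio: P_B/P_A = (V_B/V_A)³ = (1.31099)³ = 2.25318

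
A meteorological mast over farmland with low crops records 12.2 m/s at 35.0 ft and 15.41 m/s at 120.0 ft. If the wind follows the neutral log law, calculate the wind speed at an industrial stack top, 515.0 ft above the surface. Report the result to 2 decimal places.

Log law: V ∝ ln(z/z₀). From the pair, with r = V₁/V₂ = 0.79169,
ln z₀ = (ln z₁ − r·ln z₂)/(1 − r) = (3.5553 − 0.79169×4.7875)/0.20831 = -1.1276 → z₀ = 0.3238 ft
V₃ = V₁ · ln(z₃/z₀)/ln(z₁/z₀) = 12.2 × 7.3717/4.6829 = 19.2050 m/s

19.20 m/s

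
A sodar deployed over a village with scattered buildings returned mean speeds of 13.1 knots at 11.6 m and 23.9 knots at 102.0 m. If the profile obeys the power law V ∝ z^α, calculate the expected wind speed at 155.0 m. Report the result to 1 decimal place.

26.8 knots

First find α: α = ln(V₂/V₁)/ln(z₂/z₁) = ln(23.9/13.1)/ln(102.0/11.6) = 0.60127/2.17397 = 0.2766
Extrapolate from 102.0 m to 155.0 m: V₃ = 23.9 × (155.0/102.0)^0.2766 = 23.9 × 1.1227 = 26.8325 knots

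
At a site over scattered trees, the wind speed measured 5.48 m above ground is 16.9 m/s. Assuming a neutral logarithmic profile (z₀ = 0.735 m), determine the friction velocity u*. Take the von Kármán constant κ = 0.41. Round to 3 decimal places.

u* ≈ 3.449 m/s

Log law: V(z) = (u*/κ) · ln(z/z₀) ⇒ u* = κ · V / ln(z/z₀)
u* = 0.41 × 16.9 / ln(5.48/0.735) = 0.41 × 16.9 / 2.0090
   = 6.9290 / 2.0090 = 3.4490 m/s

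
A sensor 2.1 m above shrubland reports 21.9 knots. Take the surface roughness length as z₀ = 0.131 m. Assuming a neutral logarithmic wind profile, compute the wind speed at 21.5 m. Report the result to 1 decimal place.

40.3 knots

Log law: V(z) ∝ ln(z/z₀), so V₂/V₁ = ln(z₂/z₀) / ln(z₁/z₀).
ln(21.5/0.131) = 5.1006, ln(2.1/0.131) = 2.7745
V₂ = 21.9 × 5.1006/2.7745 = 21.9 × 1.8384 = 40.2608 knots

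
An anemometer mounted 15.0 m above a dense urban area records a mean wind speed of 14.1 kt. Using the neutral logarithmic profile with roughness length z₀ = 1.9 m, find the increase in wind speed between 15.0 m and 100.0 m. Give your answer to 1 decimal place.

12.9 kt

Log law: V₂ = V₁ · ln(z₂/z₀)/ln(z₁/z₀) = 14.1 × 3.9633/2.0662 = 27.0462 kt
ΔV = 27.0462 − 14.1 = 12.9462 kt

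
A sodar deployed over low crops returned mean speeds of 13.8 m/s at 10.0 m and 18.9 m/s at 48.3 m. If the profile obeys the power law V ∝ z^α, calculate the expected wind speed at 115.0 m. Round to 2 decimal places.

First find α: α = ln(V₂/V₁)/ln(z₂/z₁) = ln(18.9/13.8)/ln(48.3/10.0) = 0.31449/1.57485 = 0.1997
Extrapolate from 48.3 m to 115.0 m: V₃ = 18.9 × (115.0/48.3)^0.1997 = 18.9 × 1.1891 = 22.4749 m/s

22.47 m/s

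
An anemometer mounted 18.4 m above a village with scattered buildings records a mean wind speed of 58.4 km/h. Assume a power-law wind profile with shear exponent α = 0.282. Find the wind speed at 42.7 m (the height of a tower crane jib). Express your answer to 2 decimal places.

Power-law profile: V₂ = V₁ · (z₂/z₁)^α
V₂ = 58.4 × (42.7/18.4)^0.282 = 58.4 × (2.3207)^0.282
    = 58.4 × 1.2679 = 74.0483 km/h

74.05 km/h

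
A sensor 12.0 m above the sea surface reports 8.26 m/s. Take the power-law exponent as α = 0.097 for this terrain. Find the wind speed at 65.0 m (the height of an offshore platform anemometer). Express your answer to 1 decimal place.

9.7 m/s

Power-law profile: V₂ = V₁ · (z₂/z₁)^α
V₂ = 8.26 × (65.0/12.0)^0.097 = 8.26 × (5.4167)^0.097
    = 8.26 × 1.1781 = 9.7309 m/s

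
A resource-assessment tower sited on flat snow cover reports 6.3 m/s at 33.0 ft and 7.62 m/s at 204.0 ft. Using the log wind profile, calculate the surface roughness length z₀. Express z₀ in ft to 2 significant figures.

z₀ ≈ 0.0055 ft

Log law: V(z) ∝ ln(z/z₀). With r = V₁/V₂ = 6.3/7.62 = 0.82677,
r · ln(z₂/z₀) = ln(z₁/z₀) ⇒ ln z₀ = (ln z₁ − r·ln z₂)/(1 − r)
ln z₀ = (3.49651 − 0.82677×5.31812) / 0.17323 = -5.1976
z₀ = exp(-5.1976) = 0.005530 ft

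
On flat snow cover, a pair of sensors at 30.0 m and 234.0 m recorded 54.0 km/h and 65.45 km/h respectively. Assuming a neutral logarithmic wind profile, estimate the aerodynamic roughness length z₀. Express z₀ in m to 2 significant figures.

Log law: V(z) ∝ ln(z/z₀). With r = V₁/V₂ = 54.0/65.45 = 0.82506,
r · ln(z₂/z₀) = ln(z₁/z₀) ⇒ ln z₀ = (ln z₁ − r·ln z₂)/(1 − r)
ln z₀ = (3.40120 − 0.82506×5.45532) / 0.17494 = -6.2864
z₀ = exp(-6.2864) = 0.001861 m

z₀ ≈ 0.0019 m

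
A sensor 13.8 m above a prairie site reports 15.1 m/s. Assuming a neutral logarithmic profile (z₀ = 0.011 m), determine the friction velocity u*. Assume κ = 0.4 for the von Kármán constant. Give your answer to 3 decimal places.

u* ≈ 0.847 m/s

Log law: V(z) = (u*/κ) · ln(z/z₀) ⇒ u* = κ · V / ln(z/z₀)
u* = 0.4 × 15.1 / ln(13.8/0.011) = 0.4 × 15.1 / 7.1345
   = 6.0400 / 7.1345 = 0.8466 m/s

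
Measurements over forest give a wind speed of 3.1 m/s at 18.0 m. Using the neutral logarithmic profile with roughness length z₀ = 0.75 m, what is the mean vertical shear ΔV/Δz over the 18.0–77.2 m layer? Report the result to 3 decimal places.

0.024 m/s/m

Log law: V₂ = V₁ · ln(z₂/z₀)/ln(z₁/z₀) = 3.1 × 4.6341/3.1781 = 4.5203 m/s
ΔV/Δz = (4.5203 − 3.1)/(77.2 − 18.0) = 1.4203/59.2000 = 0.02399 m/s/m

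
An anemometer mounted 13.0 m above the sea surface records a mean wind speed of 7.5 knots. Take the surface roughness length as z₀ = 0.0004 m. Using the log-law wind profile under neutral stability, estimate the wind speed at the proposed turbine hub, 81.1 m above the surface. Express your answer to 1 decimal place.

Log law: V(z) ∝ ln(z/z₀), so V₂/V₁ = ln(z₂/z₀) / ln(z₁/z₀).
ln(81.1/0.0004) = 12.2197, ln(13.0/0.0004) = 10.3890
V₂ = 7.5 × 12.2197/10.3890 = 7.5 × 1.1762 = 8.8216 knots

8.8 knots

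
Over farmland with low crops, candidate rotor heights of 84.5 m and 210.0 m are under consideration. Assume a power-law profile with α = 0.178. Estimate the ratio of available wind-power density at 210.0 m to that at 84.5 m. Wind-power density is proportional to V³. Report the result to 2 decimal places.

1.63

Speed ratio: V_B/V_A = (z_B/z_A)^α = (210.0/84.5)^0.178 = (2.4852)^0.178 = 1.17591
Power-density ratio: P_B/P_A = (V_B/V_A)³ = (1.17591)³ = 1.62601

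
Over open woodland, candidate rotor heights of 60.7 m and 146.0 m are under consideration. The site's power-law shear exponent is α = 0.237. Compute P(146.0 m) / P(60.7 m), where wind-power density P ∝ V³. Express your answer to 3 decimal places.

1.866

Speed ratio: V_B/V_A = (z_B/z_A)^α = (146.0/60.7)^0.237 = (2.4053)^0.237 = 1.23122
Power-density ratio: P_B/P_A = (V_B/V_A)³ = (1.23122)³ = 1.86641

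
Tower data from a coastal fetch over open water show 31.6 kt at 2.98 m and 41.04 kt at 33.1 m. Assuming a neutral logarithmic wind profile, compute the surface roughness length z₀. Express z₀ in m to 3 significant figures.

Log law: V(z) ∝ ln(z/z₀). With r = V₁/V₂ = 31.6/41.04 = 0.76998,
r · ln(z₂/z₀) = ln(z₁/z₀) ⇒ ln z₀ = (ln z₁ − r·ln z₂)/(1 − r)
ln z₀ = (1.09192 − 0.76998×3.49953) / 0.23002 = -6.9674
z₀ = exp(-6.9674) = 0.0009421 m

z₀ ≈ 0.000942 m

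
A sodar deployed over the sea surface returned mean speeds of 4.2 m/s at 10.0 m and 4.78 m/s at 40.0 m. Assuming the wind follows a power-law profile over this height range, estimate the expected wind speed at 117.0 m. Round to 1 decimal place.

First find α: α = ln(V₂/V₁)/ln(z₂/z₁) = ln(4.78/4.2)/ln(40.0/10.0) = 0.12936/1.38629 = 0.0933
Extrapolate from 40.0 m to 117.0 m: V₃ = 4.78 × (117.0/40.0)^0.0933 = 4.78 × 1.1053 = 5.2835 m/s

5.3 m/s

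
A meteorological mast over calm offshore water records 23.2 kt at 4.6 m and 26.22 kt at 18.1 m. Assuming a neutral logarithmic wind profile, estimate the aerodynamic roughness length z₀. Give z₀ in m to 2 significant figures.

z₀ ≈ 0.00012 m

Log law: V(z) ∝ ln(z/z₀). With r = V₁/V₂ = 23.2/26.22 = 0.88482,
r · ln(z₂/z₀) = ln(z₁/z₀) ⇒ ln z₀ = (ln z₁ − r·ln z₂)/(1 − r)
ln z₀ = (1.52606 − 0.88482×2.89591) / 0.11518 = -8.9973
z₀ = exp(-8.9973) = 0.0001237 m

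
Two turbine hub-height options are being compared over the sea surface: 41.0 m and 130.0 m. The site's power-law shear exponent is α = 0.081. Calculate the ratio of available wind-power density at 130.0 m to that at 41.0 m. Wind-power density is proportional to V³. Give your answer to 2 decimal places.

Speed ratio: V_B/V_A = (z_B/z_A)^α = (130.0/41.0)^0.081 = (3.1707)^0.081 = 1.09798
Power-density ratio: P_B/P_A = (V_B/V_A)³ = (1.09798)³ = 1.32368

1.32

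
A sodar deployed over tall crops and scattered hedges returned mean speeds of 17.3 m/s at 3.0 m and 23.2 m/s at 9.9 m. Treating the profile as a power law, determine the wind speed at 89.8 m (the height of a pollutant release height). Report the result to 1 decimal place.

39.9 m/s

First find α: α = ln(V₂/V₁)/ln(z₂/z₁) = ln(23.2/17.3)/ln(9.9/3.0) = 0.29345/1.19392 = 0.2458
Extrapolate from 9.9 m to 89.8 m: V₃ = 23.2 × (89.8/9.9)^0.2458 = 23.2 × 1.7194 = 39.8896 m/s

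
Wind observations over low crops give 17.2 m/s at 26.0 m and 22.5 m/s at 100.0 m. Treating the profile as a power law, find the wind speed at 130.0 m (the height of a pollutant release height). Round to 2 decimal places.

23.71 m/s

First find α: α = ln(V₂/V₁)/ln(z₂/z₁) = ln(22.5/17.2)/ln(100.0/26.0) = 0.26861/1.34707 = 0.1994
Extrapolate from 100.0 m to 130.0 m: V₃ = 22.5 × (130.0/100.0)^0.1994 = 22.5 × 1.0537 = 23.7084 m/s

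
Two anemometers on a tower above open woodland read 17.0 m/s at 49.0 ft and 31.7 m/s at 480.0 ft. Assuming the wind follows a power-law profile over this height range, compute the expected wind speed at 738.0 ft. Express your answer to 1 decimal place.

35.7 m/s

First find α: α = ln(V₂/V₁)/ln(z₂/z₁) = ln(31.7/17.0)/ln(480.0/49.0) = 0.62310/2.28197 = 0.2731
Extrapolate from 480.0 ft to 738.0 ft: V₃ = 31.7 × (738.0/480.0)^0.2731 = 31.7 × 1.1246 = 35.6509 m/s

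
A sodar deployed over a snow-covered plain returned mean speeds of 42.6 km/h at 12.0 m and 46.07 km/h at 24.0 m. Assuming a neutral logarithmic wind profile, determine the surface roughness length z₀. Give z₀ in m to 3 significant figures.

Log law: V(z) ∝ ln(z/z₀). With r = V₁/V₂ = 42.6/46.07 = 0.92468,
r · ln(z₂/z₀) = ln(z₁/z₀) ⇒ ln z₀ = (ln z₁ − r·ln z₂)/(1 − r)
ln z₀ = (2.48491 − 0.92468×3.17805) / 0.07532 = -6.0246
z₀ = exp(-6.0246) = 0.002418 m

z₀ ≈ 0.00242 m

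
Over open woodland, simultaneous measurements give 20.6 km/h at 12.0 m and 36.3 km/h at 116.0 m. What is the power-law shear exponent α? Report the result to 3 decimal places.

α ≈ 0.250

Power law: V₂/V₁ = (z₂/z₁)^α ⇒ α = ln(V₂/V₁) / ln(z₂/z₁)
α = ln(36.3/20.6) / ln(116.0/12.0) = ln(1.7621) / ln(9.6667)
  = 0.56653 / 2.26868 = 0.24972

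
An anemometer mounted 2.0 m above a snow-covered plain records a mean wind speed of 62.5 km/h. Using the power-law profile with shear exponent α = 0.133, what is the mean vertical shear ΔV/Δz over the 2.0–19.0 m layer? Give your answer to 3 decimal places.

Power law: V₂ = V₁ · (z₂/z₁)^α = 62.5 × (9.5000)^0.133 = 84.3174 km/h
ΔV/Δz = (84.3174 − 62.5)/(19.0 − 2.0) = 21.8174/17.0000 = 1.28338 km/h/m

1.283 km/h/m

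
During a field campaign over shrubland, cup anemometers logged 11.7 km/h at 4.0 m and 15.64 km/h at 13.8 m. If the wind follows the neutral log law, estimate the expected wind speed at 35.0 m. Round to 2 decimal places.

Log law: V ∝ ln(z/z₀). From the pair, with r = V₁/V₂ = 0.74808,
ln z₀ = (ln z₁ − r·ln z₂)/(1 − r) = (1.3863 − 0.74808×2.6247)/0.25192 = -2.2911 → z₀ = 0.1012 m
V₃ = V₁ · ln(z₃/z₀)/ln(z₁/z₀) = 11.7 × 5.8465/3.6774 = 18.6010 km/h

18.60 km/h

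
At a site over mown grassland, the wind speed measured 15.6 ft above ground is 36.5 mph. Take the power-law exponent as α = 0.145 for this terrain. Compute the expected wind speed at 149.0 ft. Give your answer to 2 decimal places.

50.63 mph

Power-law profile: V₂ = V₁ · (z₂/z₁)^α
V₂ = 36.5 × (149.0/15.6)^0.145 = 36.5 × (9.5513)^0.145
    = 36.5 × 1.3871 = 50.6293 mph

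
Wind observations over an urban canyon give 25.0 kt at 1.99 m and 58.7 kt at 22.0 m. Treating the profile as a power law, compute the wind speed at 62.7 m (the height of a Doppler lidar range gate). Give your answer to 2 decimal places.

First find α: α = ln(V₂/V₁)/ln(z₂/z₁) = ln(58.7/25.0)/ln(22.0/1.99) = 0.85356/2.40291 = 0.3552
Extrapolate from 22.0 m to 62.7 m: V₃ = 58.7 × (62.7/22.0)^0.3552 = 58.7 × 1.4507 = 85.1547 kt

85.15 kt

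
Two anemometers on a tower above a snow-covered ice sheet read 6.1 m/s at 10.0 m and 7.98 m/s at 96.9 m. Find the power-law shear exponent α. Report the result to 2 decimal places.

Power law: V₂/V₁ = (z₂/z₁)^α ⇒ α = ln(V₂/V₁) / ln(z₂/z₁)
α = ln(7.98/6.1) / ln(96.9/10.0) = ln(1.3082) / ln(9.6900)
  = 0.26865 / 2.27109 = 0.11829

α ≈ 0.12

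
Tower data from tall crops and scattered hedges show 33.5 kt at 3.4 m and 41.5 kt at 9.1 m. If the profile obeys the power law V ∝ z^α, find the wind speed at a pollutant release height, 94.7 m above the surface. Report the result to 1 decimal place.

69.1 kt

First find α: α = ln(V₂/V₁)/ln(z₂/z₁) = ln(41.5/33.5)/ln(9.1/3.4) = 0.21415/0.98450 = 0.2175
Extrapolate from 9.1 m to 94.7 m: V₃ = 41.5 × (94.7/9.1)^0.2175 = 41.5 × 1.6645 = 69.0769 kt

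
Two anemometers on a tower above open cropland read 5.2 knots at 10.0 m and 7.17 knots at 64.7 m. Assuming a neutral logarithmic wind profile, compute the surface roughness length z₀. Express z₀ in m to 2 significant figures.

Log law: V(z) ∝ ln(z/z₀). With r = V₁/V₂ = 5.2/7.17 = 0.72524,
r · ln(z₂/z₀) = ln(z₁/z₀) ⇒ ln z₀ = (ln z₁ − r·ln z₂)/(1 − r)
ln z₀ = (2.30259 − 0.72524×4.16976) / 0.27476 = -2.6260
z₀ = exp(-2.6260) = 0.07237 m

z₀ ≈ 0.072 m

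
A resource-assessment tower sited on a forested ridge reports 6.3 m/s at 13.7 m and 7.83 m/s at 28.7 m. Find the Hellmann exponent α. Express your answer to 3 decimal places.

α ≈ 0.294

Power law: V₂/V₁ = (z₂/z₁)^α ⇒ α = ln(V₂/V₁) / ln(z₂/z₁)
α = ln(7.83/6.3) / ln(28.7/13.7) = ln(1.2429) / ln(2.0949)
  = 0.21741 / 0.73950 = 0.29400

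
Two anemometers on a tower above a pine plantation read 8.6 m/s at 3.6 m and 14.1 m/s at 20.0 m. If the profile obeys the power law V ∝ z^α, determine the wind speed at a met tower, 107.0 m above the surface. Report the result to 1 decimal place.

22.9 m/s

First find α: α = ln(V₂/V₁)/ln(z₂/z₁) = ln(14.1/8.6)/ln(20.0/3.6) = 0.49441/1.71480 = 0.2883
Extrapolate from 20.0 m to 107.0 m: V₃ = 14.1 × (107.0/20.0)^0.2883 = 14.1 × 1.6218 = 22.8675 m/s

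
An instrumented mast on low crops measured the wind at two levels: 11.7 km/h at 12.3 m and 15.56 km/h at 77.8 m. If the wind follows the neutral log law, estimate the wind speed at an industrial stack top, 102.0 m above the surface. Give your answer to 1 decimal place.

Log law: V ∝ ln(z/z₀). From the pair, with r = V₁/V₂ = 0.75193,
ln z₀ = (ln z₁ − r·ln z₂)/(1 − r) = (2.5096 − 0.75193×4.3541)/0.24807 = -3.0814 → z₀ = 0.04590 m
V₃ = V₁ · ln(z₃/z₀)/ln(z₁/z₀) = 11.7 × 7.7063/5.5910 = 16.1268 km/h

16.1 km/h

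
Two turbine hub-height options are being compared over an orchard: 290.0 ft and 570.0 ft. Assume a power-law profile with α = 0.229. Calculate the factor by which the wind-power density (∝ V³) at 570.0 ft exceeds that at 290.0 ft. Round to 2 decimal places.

1.59

Speed ratio: V_B/V_A = (z_B/z_A)^α = (570.0/290.0)^0.229 = (1.9655)^0.229 = 1.16736
Power-density ratio: P_B/P_A = (V_B/V_A)³ = (1.16736)³ = 1.59081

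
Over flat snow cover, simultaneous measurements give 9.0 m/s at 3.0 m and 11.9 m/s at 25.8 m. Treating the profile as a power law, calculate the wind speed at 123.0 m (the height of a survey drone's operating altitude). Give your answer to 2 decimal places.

14.57 m/s

First find α: α = ln(V₂/V₁)/ln(z₂/z₁) = ln(11.9/9.0)/ln(25.8/3.0) = 0.27931/2.15176 = 0.1298
Extrapolate from 25.8 m to 123.0 m: V₃ = 11.9 × (123.0/25.8)^0.1298 = 11.9 × 1.2247 = 14.5745 m/s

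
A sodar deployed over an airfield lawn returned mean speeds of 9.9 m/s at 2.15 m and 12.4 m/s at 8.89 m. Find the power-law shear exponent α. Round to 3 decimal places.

α ≈ 0.159

Power law: V₂/V₁ = (z₂/z₁)^α ⇒ α = ln(V₂/V₁) / ln(z₂/z₁)
α = ln(12.4/9.9) / ln(8.89/2.15) = ln(1.2525) / ln(4.1349)
  = 0.22516 / 1.41946 = 0.15862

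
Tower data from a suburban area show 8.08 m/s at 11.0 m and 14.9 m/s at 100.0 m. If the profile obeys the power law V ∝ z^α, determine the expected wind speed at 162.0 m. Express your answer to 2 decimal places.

17.03 m/s

First find α: α = ln(V₂/V₁)/ln(z₂/z₁) = ln(14.9/8.08)/ln(100.0/11.0) = 0.61197/2.20727 = 0.2773
Extrapolate from 100.0 m to 162.0 m: V₃ = 14.9 × (162.0/100.0)^0.2773 = 14.9 × 1.1431 = 17.0323 m/s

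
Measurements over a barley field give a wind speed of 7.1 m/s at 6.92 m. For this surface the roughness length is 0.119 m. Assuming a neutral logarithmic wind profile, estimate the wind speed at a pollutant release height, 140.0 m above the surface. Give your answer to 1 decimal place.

Log law: V(z) ∝ ln(z/z₀), so V₂/V₁ = ln(z₂/z₀) / ln(z₁/z₀).
ln(140.0/0.119) = 7.0703, ln(6.92/0.119) = 4.0630
V₂ = 7.1 × 7.0703/4.0630 = 7.1 × 1.7401 = 12.3550 m/s

12.4 m/s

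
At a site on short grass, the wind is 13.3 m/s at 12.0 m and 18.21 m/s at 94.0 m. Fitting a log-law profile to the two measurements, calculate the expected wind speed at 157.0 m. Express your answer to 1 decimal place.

Log law: V ∝ ln(z/z₀). From the pair, with r = V₁/V₂ = 0.73037,
ln z₀ = (ln z₁ − r·ln z₂)/(1 − r) = (2.4849 − 0.73037×4.5433)/0.26963 = -3.0908 → z₀ = 0.04547 m
V₃ = V₁ · ln(z₃/z₀)/ln(z₁/z₀) = 13.3 × 8.1470/5.5757 = 19.4336 m/s

19.4 m/s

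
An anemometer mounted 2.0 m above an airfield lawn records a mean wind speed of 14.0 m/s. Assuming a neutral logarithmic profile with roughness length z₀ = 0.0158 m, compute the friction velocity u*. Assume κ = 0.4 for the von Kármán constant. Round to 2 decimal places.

Log law: V(z) = (u*/κ) · ln(z/z₀) ⇒ u* = κ · V / ln(z/z₀)
u* = 0.4 × 14.0 / ln(2.0/0.0158) = 0.4 × 14.0 / 4.8409
   = 5.6000 / 4.8409 = 1.1568 m/s

u* ≈ 1.16 m/s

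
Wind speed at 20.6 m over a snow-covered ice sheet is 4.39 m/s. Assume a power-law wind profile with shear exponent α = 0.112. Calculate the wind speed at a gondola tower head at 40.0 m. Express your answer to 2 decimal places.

4.73 m/s

Power-law profile: V₂ = V₁ · (z₂/z₁)^α
V₂ = 4.39 × (40.0/20.6)^0.112 = 4.39 × (1.9417)^0.112
    = 4.39 × 1.0772 = 4.7287 m/s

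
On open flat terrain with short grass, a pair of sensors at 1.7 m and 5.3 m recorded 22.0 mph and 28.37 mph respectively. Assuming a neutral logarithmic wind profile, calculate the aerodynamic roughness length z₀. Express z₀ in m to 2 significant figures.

z₀ ≈ 0.033 m

Log law: V(z) ∝ ln(z/z₀). With r = V₁/V₂ = 22.0/28.37 = 0.77547,
r · ln(z₂/z₀) = ln(z₁/z₀) ⇒ ln z₀ = (ln z₁ − r·ln z₂)/(1 − r)
ln z₀ = (0.53063 − 0.77547×1.66771) / 0.22453 = -3.3965
z₀ = exp(-3.3965) = 0.03349 m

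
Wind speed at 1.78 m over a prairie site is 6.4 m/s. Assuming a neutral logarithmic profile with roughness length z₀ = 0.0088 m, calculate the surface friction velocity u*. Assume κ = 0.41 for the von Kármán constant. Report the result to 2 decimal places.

Log law: V(z) = (u*/κ) · ln(z/z₀) ⇒ u* = κ · V / ln(z/z₀)
u* = 0.41 × 6.4 / ln(1.78/0.0088) = 0.41 × 6.4 / 5.3096
   = 2.6240 / 5.3096 = 0.4942 m/s

u* ≈ 0.49 m/s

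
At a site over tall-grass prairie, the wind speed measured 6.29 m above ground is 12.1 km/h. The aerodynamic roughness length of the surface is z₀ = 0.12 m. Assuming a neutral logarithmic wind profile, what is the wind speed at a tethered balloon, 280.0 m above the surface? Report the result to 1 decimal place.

23.7 km/h

Log law: V(z) ∝ ln(z/z₀), so V₂/V₁ = ln(z₂/z₀) / ln(z₁/z₀).
ln(280.0/0.12) = 7.7551, ln(6.29/0.12) = 3.9592
V₂ = 12.1 × 7.7551/3.9592 = 12.1 × 1.9587 = 23.7006 km/h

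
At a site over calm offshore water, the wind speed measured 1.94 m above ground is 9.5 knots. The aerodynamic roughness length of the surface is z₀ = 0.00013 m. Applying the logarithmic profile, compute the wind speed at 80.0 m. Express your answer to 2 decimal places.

Log law: V(z) ∝ ln(z/z₀), so V₂/V₁ = ln(z₂/z₀) / ln(z₁/z₀).
ln(80.0/0.00013) = 13.3300, ln(1.94/0.00013) = 9.6107
V₂ = 9.5 × 13.3300/9.6107 = 9.5 × 1.3870 = 13.1765 knots

13.18 knots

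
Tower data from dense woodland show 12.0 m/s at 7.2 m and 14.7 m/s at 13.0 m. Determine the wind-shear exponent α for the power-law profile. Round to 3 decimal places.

α ≈ 0.343

Power law: V₂/V₁ = (z₂/z₁)^α ⇒ α = ln(V₂/V₁) / ln(z₂/z₁)
α = ln(14.7/12.0) / ln(13.0/7.2) = ln(1.2250) / ln(1.8056)
  = 0.20294 / 0.59087 = 0.34346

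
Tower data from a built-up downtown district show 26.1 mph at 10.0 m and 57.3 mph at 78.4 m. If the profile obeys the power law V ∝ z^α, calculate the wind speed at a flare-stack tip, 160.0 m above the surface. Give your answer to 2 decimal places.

First find α: α = ln(V₂/V₁)/ln(z₂/z₁) = ln(57.3/26.1)/ln(78.4/10.0) = 0.78637/2.05924 = 0.3819
Extrapolate from 78.4 m to 160.0 m: V₃ = 57.3 × (160.0/78.4)^0.3819 = 57.3 × 1.3131 = 75.2419 mph

75.24 mph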